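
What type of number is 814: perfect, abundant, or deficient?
deficient

Proper divisors of 814: sum = 1 + 2 + 11 + 22 + 37 + 74 + 407 = 554
Since 554 < 814, 814 is deficient.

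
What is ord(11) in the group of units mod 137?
68

137 is prime, so ord(11) divides φ(137) = 136.
Divisors of 136: 1, 2, 4, 8, 17, 34, 68, 136.
Repeated squaring: 11^1 ≡ 11, 11^2 ≡ 121, 11^4 ≡ 119, 11^8 ≡ 50, 11^16 ≡ 34, 11^32 ≡ 60, 11^64 ≡ 38, 11^128 ≡ 74 (mod 137).
Test 11^d mod 137 for each divisor d in increasing order:
11^1 ≡ 11
11^2 ≡ 121
11^4 ≡ 119
11^8 ≡ 50
11^17 = 11^16·11^1 ≡ 100
11^34 = 11^32·11^2 ≡ 136
11^68 = 11^64·11^4 ≡ 1  ← first divisor giving 1
The order is 68.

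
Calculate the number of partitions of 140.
15065878135

p(n) counts ways to write n as a sum of positive integers (order ignored).
Euler's pentagonal recurrence: p(k) = p(k-1) + p(k-2) - p(k-5) - p(k-7) + p(k-12) + p(k-15) - ... (offsets j(3j∓1)/2, signs ++--, p(0)=1, p(<0)=0).
DP table for k = 0..139: p(0)=1, p(1)=1, p(2)=2, p(3)=3, p(4)=5, p(5)=7, p(6)=11, p(7)=15, p(8)=22, p(9)=30, p(10)=42, p(11)=56, p(12)=77, p(13)=101, p(14)=135, p(15)=176, p(16)=231, p(17)=297, p(18)=385, p(19)=490, p(20)=627, p(21)=792, p(22)=1002, p(23)=1255, p(24)=1575, p(25)=1958, p(26)=2436, p(27)=3010, p(28)=3718, p(29)=4565, p(30)=5604, p(31)=6842, p(32)=8349, p(33)=10143, p(34)=12310, p(35)=14883, p(36)=17977, p(37)=21637, p(38)=26015, p(39)=31185, p(40)=37338, p(41)=44583, p(42)=53174, p(43)=63261, p(44)=75175, p(45)=89134, p(46)=105558, p(47)=124754, p(48)=147273, p(49)=173525, p(50)=204226, p(51)=239943, p(52)=281589, p(53)=329931, p(54)=386155, p(55)=451276, p(56)=526823, p(57)=614154, p(58)=715220, p(59)=831820, p(60)=966467, p(61)=1121505, p(62)=1300156, p(63)=1505499, p(64)=1741630, p(65)=2012558, p(66)=2323520, p(67)=2679689, p(68)=3087735, p(69)=3554345, p(70)=4087968, p(71)=4697205, p(72)=5392783, p(73)=6185689, p(74)=7089500, p(75)=8118264, p(76)=9289091, p(77)=10619863, p(78)=12132164, p(79)=13848650, p(80)=15796476, p(81)=18004327, p(82)=20506255, p(83)=23338469, p(84)=26543660, p(85)=30167357, p(86)=34262962, p(87)=38887673, p(88)=44108109, p(89)=49995925, p(90)=56634173, p(91)=64112359, p(92)=72533807, p(93)=82010177, p(94)=92669720, p(95)=104651419, p(96)=118114304, p(97)=133230930, p(98)=150198136, p(99)=169229875, p(100)=190569292, p(101)=214481126, p(102)=241265379, p(103)=271248950, p(104)=304801365, p(105)=342325709, p(106)=384276336, p(107)=431149389, p(108)=483502844, p(109)=541946240, p(110)=607163746, p(111)=679903203, p(112)=761002156, p(113)=851376628, p(114)=952050665, p(115)=1064144451, p(116)=1188908248, p(117)=1327710076, p(118)=1482074143, p(119)=1653668665, p(120)=1844349560, p(121)=2056148051, p(122)=2291320912, p(123)=2552338241, p(124)=2841940500, p(125)=3163127352, p(126)=3519222692, p(127)=3913864295, p(128)=4351078600, p(129)=4835271870, p(130)=5371315400, p(131)=5964539504, p(132)=6620830889, p(133)=7346629512, p(134)=8149040695, p(135)=9035836076, p(136)=10015581680, p(137)=11097645016, p(138)=12292341831, p(139)=13610949895.
Final step: p(140) = p(139) + p(138) - p(135) - p(133) + p(128) + p(125) - p(118) - p(114) + p(105) + p(100) - p(89) - p(83) + p(70) + p(63) - p(48) - p(40) + p(23) + p(14)
= 13610949895 + 12292341831 - 9035836076 - 7346629512 + 4351078600 + 3163127352 - 1482074143 - 952050665 + 342325709 + 190569292 - 49995925 - 23338469 + 4087968 + 1505499 - 147273 - 37338 + 1255 + 135
= 15065878135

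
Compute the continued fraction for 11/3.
[3; 1, 2]

Euclidean algorithm steps:
11 = 3 × 3 + 2
3 = 1 × 2 + 1
2 = 2 × 1 + 0
Continued fraction: [3; 1, 2]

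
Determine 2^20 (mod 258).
64

Repeated squaring. Binary of 20 = 10100.
2^1 ≡ 2 (mod 258); 2^2 ≡ 4 (mod 258); 2^4 ≡ 16 (mod 258); 2^8 ≡ 256 (mod 258); 2^16 ≡ 4 (mod 258)
2^20 = 2^4 × 2^16 ≡ 64 (mod 258)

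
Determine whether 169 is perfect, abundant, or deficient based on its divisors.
deficient

Proper divisors of 169: sum = 1 + 13 = 14
Since 14 < 169, 169 is deficient.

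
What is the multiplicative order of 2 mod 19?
18

19 is prime, so ord(2) divides φ(19) = 18.
Divisors of 18: 1, 2, 3, 6, 9, 18.
Repeated squaring: 2^1 ≡ 2, 2^2 ≡ 4, 2^4 ≡ 16, 2^8 ≡ 9, 2^16 ≡ 5 (mod 19).
Test 2^d mod 19 for each divisor d in increasing order:
2^1 ≡ 2
2^2 ≡ 4
2^3 = 2^2·2^1 ≡ 8
2^6 = 2^4·2^2 ≡ 7
2^9 = 2^8·2^1 ≡ 18
2^18 = 2^16·2^2 ≡ 1  ← first divisor giving 1
The order is 18.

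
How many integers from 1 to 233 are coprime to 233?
232

233 = 233
φ(n) = n × ∏(1 - 1/p) for each prime p dividing n
φ(233) = 233 × (1 - 1/233) = 232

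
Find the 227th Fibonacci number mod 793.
782

Matrix identity: Q^n = [[F_(n+1), F_n], [F_n, F_(n-1)]] with Q = [[1,1],[1,0]].
n = 227 = 11100011₂. Square-and-multiply, entries mod 793:
Q^1 = [[1,1],[1,0]]
Q^3 = (Q^1)²·Q = [[3,2],[2,1]]
Q^7 = (Q^3)²·Q = [[21,13],[13,8]]
Q^14 = (Q^7)² = [[610,377],[377,233]]
Q^28 = (Q^14)² = [[365,611],[611,547]]
Q^56 = (Q^28)² = [[612,546],[546,66]]
Q^113 = (Q^56)²·Q = [[53,196],[196,650]]
Q^227 = (Q^113)²·Q = [[588,782],[782,599]]
F_227 mod 793 = Q^227[0][1] = 782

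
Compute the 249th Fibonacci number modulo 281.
279

Matrix identity: Q^n = [[F_(n+1), F_n], [F_n, F_(n-1)]] with Q = [[1,1],[1,0]].
n = 249 = 11111001₂. Square-and-multiply, entries mod 281:
Q^1 = [[1,1],[1,0]]
Q^3 = (Q^1)²·Q = [[3,2],[2,1]]
Q^7 = (Q^3)²·Q = [[21,13],[13,8]]
Q^15 = (Q^7)²·Q = [[144,48],[48,96]]
Q^31 = (Q^15)²·Q = [[278,279],[279,280]]
Q^62 = (Q^31)² = [[13,8],[8,5]]
Q^124 = (Q^62)² = [[233,144],[144,89]]
Q^249 = (Q^124)²·Q = [[1,279],[279,3]]
F_249 mod 281 = Q^249[0][1] = 279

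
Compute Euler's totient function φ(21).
12

21 = 3 × 7
φ(n) = n × ∏(1 - 1/p) for each prime p dividing n
φ(21) = 21 × (1 - 1/3) × (1 - 1/7) = 12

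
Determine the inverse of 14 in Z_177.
38

gcd(14, 177) = 1, so the inverse exists.
Extended Euclidean algorithm on (177, 14):
177 = 12 × 14 + 9  ⟹  9 = (1)·177 + (-12)·14
14 = 1 × 9 + 5  ⟹  5 = (-1)·177 + (13)·14
9 = 1 × 5 + 4  ⟹  4 = (2)·177 + (-25)·14
5 = 1 × 4 + 1  ⟹  1 = (-3)·177 + (38)·14
So (38)·14 ≡ 1 (mod 177), i.e. 14^(-1) ≡ 38 (mod 177).
Check: 14 × 38 = 532 ≡ 1 (mod 177)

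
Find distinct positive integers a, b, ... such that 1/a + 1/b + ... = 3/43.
1/15 + 1/323 + 1/208335

Greedy algorithm:
3/43: ceiling(43/3) = 15, use 1/15
2/645: ceiling(645/2) = 323, use 1/323
1/208335: ceiling(208335/1) = 208335, use 1/208335
Result: 3/43 = 1/15 + 1/323 + 1/208335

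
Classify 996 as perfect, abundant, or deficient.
abundant

Proper divisors of 996: sum = 1 + 2 + 3 + 4 + 6 + 12 + 83 + 166 + 249 + 332 + 498 = 1356
Since 1356 > 996, 996 is abundant.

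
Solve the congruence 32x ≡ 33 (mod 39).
x ≡ 12 (mod 39)

gcd(32, 39) = 1, which divides 33, so solutions exist.
Find 32^(-1) mod 39 by the extended Euclidean algorithm:
39 = 1 × 32 + 7  ⟹  7 = (1)·39 + (-1)·32
32 = 4 × 7 + 4  ⟹  4 = (-4)·39 + (5)·32
7 = 1 × 4 + 3  ⟹  3 = (5)·39 + (-6)·32
4 = 1 × 3 + 1  ⟹  1 = (-9)·39 + (11)·32
So (11)·32 ≡ 1 (mod 39), i.e. 32^(-1) ≡ 11 (mod 39).
x ≡ 11 × 33 = 363 ≡ 12 (mod 39).
Check: 32 × 12 = 384 ≡ 33 (mod 39).
Unique solution: x ≡ 12 (mod 39)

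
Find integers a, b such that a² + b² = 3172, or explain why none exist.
6² + 56² (a=6, b=56)

Factorization: 3172 = 2^2 × 13 × 61
By Fermat: n is sum of two squares iff every prime p ≡ 3 (mod 4) appears to even power.
All primes ≡ 3 (mod 4) appear to even power.
Search a = 0, 1, 2, … for 3172 - a² a perfect square: first hit at a = 6: 3172 - 36 = 3136 = 56².
3172 = 6² + 56² = 36 + 3136 ✓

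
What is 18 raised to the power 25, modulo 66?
54

Repeated squaring. Binary of 25 = 11001.
18^1 ≡ 18 (mod 66); 18^2 ≡ 60 (mod 66); 18^4 ≡ 36 (mod 66); 18^8 ≡ 42 (mod 66); 18^16 ≡ 48 (mod 66)
18^25 = 18^1 × 18^8 × 18^16 ≡ 54 (mod 66)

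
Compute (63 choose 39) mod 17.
13

Using Lucas' theorem:
Write n=63 and k=39 in base 17:
n in base 17: [3, 12]
k in base 17: [2, 5]
C(63,39) mod 17 = ∏ C(n_i, k_i) mod 17
Digit binomials (mod 17): C(3,2) = 3; C(12,5) = 792 ≡ 10
Product: 3 × 10 = 30 ≡ 13 (mod 17)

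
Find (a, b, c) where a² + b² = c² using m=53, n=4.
(2793, 424, 2825)

Euclid's formula: a = m² - n², b = 2mn, c = m² + n²
m = 53, n = 4
a = 53² - 4² = 2809 - 16 = 2793
b = 2 × 53 × 4 = 424
c = 53² + 4² = 2809 + 16 = 2825
Verification: 2793² + 424² = 7800849 + 179776 = 7980625 = 2825² ✓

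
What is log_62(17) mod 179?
110

Baby-step giant-step with step n = ⌈√179⌉ = 14.
Baby steps 62^j mod 179 (j:value) for j=0..13: 0:1, 1:62, 2:85, 3:79, 4:65, 5:92, 6:155, 7:123, 8:108, 9:73, 10:51, 11:119, 12:39, 13:91.
Giant-step multiplier: 62^(-14) ≡ 62^(178-14) = 62^164 ≡ 77 (mod 179).
Giant steps γ_i = 17·77^i mod 179: γ_0=17, γ_1=56, γ_2=16, γ_3=158, γ_4=173, γ_5=75, γ_6=47, γ_7=39 (in table at j=12).
x = i·n + j = 7·14 + 12 = 110.
Check: 62^110 ≡ 17 (mod 179).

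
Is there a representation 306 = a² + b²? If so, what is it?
9² + 15² (a=9, b=15)

Factorization: 306 = 2 × 3^2 × 17
By Fermat: n is sum of two squares iff every prime p ≡ 3 (mod 4) appears to even power.
All primes ≡ 3 (mod 4) appear to even power.
Search a = 0, 1, 2, … for 306 - a² a perfect square: first hit at a = 9: 306 - 81 = 225 = 15².
306 = 9² + 15² = 81 + 225 ✓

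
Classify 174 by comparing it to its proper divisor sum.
abundant

Proper divisors of 174: sum = 1 + 2 + 3 + 6 + 29 + 58 + 87 = 186
Since 186 > 174, 174 is abundant.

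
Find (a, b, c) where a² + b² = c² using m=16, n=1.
(255, 32, 257)

Euclid's formula: a = m² - n², b = 2mn, c = m² + n²
m = 16, n = 1
a = 16² - 1² = 256 - 1 = 255
b = 2 × 16 × 1 = 32
c = 16² + 1² = 256 + 1 = 257
Verification: 255² + 32² = 65025 + 1024 = 66049 = 257² ✓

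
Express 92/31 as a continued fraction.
[2; 1, 30]

Euclidean algorithm steps:
92 = 2 × 31 + 30
31 = 1 × 30 + 1
30 = 30 × 1 + 0
Continued fraction: [2; 1, 30]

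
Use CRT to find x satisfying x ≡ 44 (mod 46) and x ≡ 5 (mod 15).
320

Using Chinese Remainder Theorem:
M = 46 × 15 = 690
M1 = 15, M2 = 46
y1 = 15^(-1) mod 46 = 43
y2 = 46^(-1) mod 15 = 1
x = (44×15×43 + 5×46×1) mod 690 = 320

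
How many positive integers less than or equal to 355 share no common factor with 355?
280

355 = 5 × 71
φ(n) = n × ∏(1 - 1/p) for each prime p dividing n
φ(355) = 355 × (1 - 1/5) × (1 - 1/71) = 280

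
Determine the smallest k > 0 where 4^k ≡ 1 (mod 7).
3

7 is prime, so ord(4) divides φ(7) = 6.
Divisors of 6: 1, 2, 3, 6.
Repeated squaring: 4^1 ≡ 4, 4^2 ≡ 2, 4^4 ≡ 4 (mod 7).
Test 4^d mod 7 for each divisor d in increasing order:
4^1 ≡ 4
4^2 ≡ 2
4^3 = 4^2·4^1 ≡ 1  ← first divisor giving 1
The order is 3.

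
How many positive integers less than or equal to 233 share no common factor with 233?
232

233 = 233
φ(n) = n × ∏(1 - 1/p) for each prime p dividing n
φ(233) = 233 × (1 - 1/233) = 232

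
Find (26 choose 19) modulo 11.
0

Using Lucas' theorem:
Write n=26 and k=19 in base 11:
n in base 11: [2, 4]
k in base 11: [1, 8]
C(26,19) mod 11 = ∏ C(n_i, k_i) mod 11
Digit binomials (mod 11): C(2,1) = 2; C(4,8) = 0 (k_i > n_i)
Product: 2 × 0 = 0 ≡ 0 (mod 11)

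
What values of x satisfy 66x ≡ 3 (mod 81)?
x ≡ 16 (mod 27)

gcd(66, 81) = 3, which divides 3, so solutions exist.
Divide through by 3: 22x ≡ 1 (mod 27).
Find 22^(-1) mod 27 by the extended Euclidean algorithm:
27 = 1 × 22 + 5  ⟹  5 = (1)·27 + (-1)·22
22 = 4 × 5 + 2  ⟹  2 = (-4)·27 + (5)·22
5 = 2 × 2 + 1  ⟹  1 = (9)·27 + (-11)·22
So (-11)·22 ≡ 1 (mod 27), i.e. 22^(-1) ≡ -11 ≡ 16 (mod 27).
x ≡ 16 × 1 = 16 ≡ 16 (mod 27).
Check: 66 × 16 = 1056 ≡ 3 (mod 81).
x ≡ 16 (mod 27), giving 3 solutions mod 81.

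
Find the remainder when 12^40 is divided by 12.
0

Repeated squaring. Binary of 40 = 101000.
12^1 ≡ 0 (mod 12); 12^2 ≡ 0 (mod 12); 12^4 ≡ 0 (mod 12); 12^8 ≡ 0 (mod 12); 12^16 ≡ 0 (mod 12); 12^32 ≡ 0 (mod 12)
12^40 = 12^8 × 12^32 ≡ 0 (mod 12)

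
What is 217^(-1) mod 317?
168

gcd(217, 317) = 1, so the inverse exists.
Extended Euclidean algorithm on (317, 217):
317 = 1 × 217 + 100  ⟹  100 = (1)·317 + (-1)·217
217 = 2 × 100 + 17  ⟹  17 = (-2)·317 + (3)·217
100 = 5 × 17 + 15  ⟹  15 = (11)·317 + (-16)·217
17 = 1 × 15 + 2  ⟹  2 = (-13)·317 + (19)·217
15 = 7 × 2 + 1  ⟹  1 = (102)·317 + (-149)·217
So (-149)·217 ≡ 1 (mod 317), i.e. 217^(-1) ≡ -149 ≡ 168 (mod 317).
Check: 217 × 168 = 36456 ≡ 1 (mod 317)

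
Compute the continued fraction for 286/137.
[2; 11, 2, 2, 2]

Euclidean algorithm steps:
286 = 2 × 137 + 12
137 = 11 × 12 + 5
12 = 2 × 5 + 2
5 = 2 × 2 + 1
2 = 2 × 1 + 0
Continued fraction: [2; 11, 2, 2, 2]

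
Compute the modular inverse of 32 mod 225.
218

gcd(32, 225) = 1, so the inverse exists.
Extended Euclidean algorithm on (225, 32):
225 = 7 × 32 + 1  ⟹  1 = (1)·225 + (-7)·32
So (-7)·32 ≡ 1 (mod 225), i.e. 32^(-1) ≡ -7 ≡ 218 (mod 225).
Check: 32 × 218 = 6976 ≡ 1 (mod 225)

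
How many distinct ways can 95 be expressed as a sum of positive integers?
104651419

p(n) counts ways to write n as a sum of positive integers (order ignored).
Euler's pentagonal recurrence: p(k) = p(k-1) + p(k-2) - p(k-5) - p(k-7) + p(k-12) + p(k-15) - ... (offsets j(3j∓1)/2, signs ++--, p(0)=1, p(<0)=0).
DP table for k = 0..94: p(0)=1, p(1)=1, p(2)=2, p(3)=3, p(4)=5, p(5)=7, p(6)=11, p(7)=15, p(8)=22, p(9)=30, p(10)=42, p(11)=56, p(12)=77, p(13)=101, p(14)=135, p(15)=176, p(16)=231, p(17)=297, p(18)=385, p(19)=490, p(20)=627, p(21)=792, p(22)=1002, p(23)=1255, p(24)=1575, p(25)=1958, p(26)=2436, p(27)=3010, p(28)=3718, p(29)=4565, p(30)=5604, p(31)=6842, p(32)=8349, p(33)=10143, p(34)=12310, p(35)=14883, p(36)=17977, p(37)=21637, p(38)=26015, p(39)=31185, p(40)=37338, p(41)=44583, p(42)=53174, p(43)=63261, p(44)=75175, p(45)=89134, p(46)=105558, p(47)=124754, p(48)=147273, p(49)=173525, p(50)=204226, p(51)=239943, p(52)=281589, p(53)=329931, p(54)=386155, p(55)=451276, p(56)=526823, p(57)=614154, p(58)=715220, p(59)=831820, p(60)=966467, p(61)=1121505, p(62)=1300156, p(63)=1505499, p(64)=1741630, p(65)=2012558, p(66)=2323520, p(67)=2679689, p(68)=3087735, p(69)=3554345, p(70)=4087968, p(71)=4697205, p(72)=5392783, p(73)=6185689, p(74)=7089500, p(75)=8118264, p(76)=9289091, p(77)=10619863, p(78)=12132164, p(79)=13848650, p(80)=15796476, p(81)=18004327, p(82)=20506255, p(83)=23338469, p(84)=26543660, p(85)=30167357, p(86)=34262962, p(87)=38887673, p(88)=44108109, p(89)=49995925, p(90)=56634173, p(91)=64112359, p(92)=72533807, p(93)=82010177, p(94)=92669720.
Final step: p(95) = p(94) + p(93) - p(90) - p(88) + p(83) + p(80) - p(73) - p(69) + p(60) + p(55) - p(44) - p(38) + p(25) + p(18) - p(3)
= 92669720 + 82010177 - 56634173 - 44108109 + 23338469 + 15796476 - 6185689 - 3554345 + 966467 + 451276 - 75175 - 26015 + 1958 + 385 - 3
= 104651419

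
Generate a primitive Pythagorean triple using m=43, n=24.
(1273, 2064, 2425)

Euclid's formula: a = m² - n², b = 2mn, c = m² + n²
m = 43, n = 24
a = 43² - 24² = 1849 - 576 = 1273
b = 2 × 43 × 24 = 2064
c = 43² + 24² = 1849 + 576 = 2425
Verification: 1273² + 2064² = 1620529 + 4260096 = 5880625 = 2425² ✓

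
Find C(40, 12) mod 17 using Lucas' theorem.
0

Using Lucas' theorem:
Write n=40 and k=12 in base 17:
n in base 17: [2, 6]
k in base 17: [0, 12]
C(40,12) mod 17 = ∏ C(n_i, k_i) mod 17
Digit binomials (mod 17): C(2,0) = 1; C(6,12) = 0 (k_i > n_i)
Product: 1 × 0 = 0 ≡ 0 (mod 17)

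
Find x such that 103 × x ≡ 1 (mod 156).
103

gcd(103, 156) = 1, so the inverse exists.
Extended Euclidean algorithm on (156, 103):
156 = 1 × 103 + 53  ⟹  53 = (1)·156 + (-1)·103
103 = 1 × 53 + 50  ⟹  50 = (-1)·156 + (2)·103
53 = 1 × 50 + 3  ⟹  3 = (2)·156 + (-3)·103
50 = 16 × 3 + 2  ⟹  2 = (-33)·156 + (50)·103
3 = 1 × 2 + 1  ⟹  1 = (35)·156 + (-53)·103
So (-53)·103 ≡ 1 (mod 156), i.e. 103^(-1) ≡ -53 ≡ 103 (mod 156).
Check: 103 × 103 = 10609 ≡ 1 (mod 156)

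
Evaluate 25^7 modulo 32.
9

Repeated squaring. Binary of 7 = 111.
25^1 ≡ 25 (mod 32); 25^2 ≡ 17 (mod 32); 25^4 ≡ 1 (mod 32)
25^7 = 25^1 × 25^2 × 25^4 ≡ 9 (mod 32)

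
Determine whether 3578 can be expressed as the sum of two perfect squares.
37² + 47² (a=37, b=47)

Factorization: 3578 = 2 × 1789
By Fermat: n is sum of two squares iff every prime p ≡ 3 (mod 4) appears to even power.
All primes ≡ 3 (mod 4) appear to even power.
Search a = 0, 1, 2, … for 3578 - a² a perfect square: first hit at a = 37: 3578 - 1369 = 2209 = 47².
3578 = 37² + 47² = 1369 + 2209 ✓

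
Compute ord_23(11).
22

23 is prime, so ord(11) divides φ(23) = 22.
Divisors of 22: 1, 2, 11, 22.
Repeated squaring: 11^1 ≡ 11, 11^2 ≡ 6, 11^4 ≡ 13, 11^8 ≡ 8, 11^16 ≡ 18 (mod 23).
Test 11^d mod 23 for each divisor d in increasing order:
11^1 ≡ 11
11^2 ≡ 6
11^11 = 11^8·11^2·11^1 ≡ 22
11^22 = 11^16·11^4·11^2 ≡ 1  ← first divisor giving 1
The order is 22.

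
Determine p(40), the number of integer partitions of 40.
37338

p(n) counts ways to write n as a sum of positive integers (order ignored).
Euler's pentagonal recurrence: p(k) = p(k-1) + p(k-2) - p(k-5) - p(k-7) + p(k-12) + p(k-15) - ... (offsets j(3j∓1)/2, signs ++--, p(0)=1, p(<0)=0).
DP table for k = 0..39: p(0)=1, p(1)=1, p(2)=2, p(3)=3, p(4)=5, p(5)=7, p(6)=11, p(7)=15, p(8)=22, p(9)=30, p(10)=42, p(11)=56, p(12)=77, p(13)=101, p(14)=135, p(15)=176, p(16)=231, p(17)=297, p(18)=385, p(19)=490, p(20)=627, p(21)=792, p(22)=1002, p(23)=1255, p(24)=1575, p(25)=1958, p(26)=2436, p(27)=3010, p(28)=3718, p(29)=4565, p(30)=5604, p(31)=6842, p(32)=8349, p(33)=10143, p(34)=12310, p(35)=14883, p(36)=17977, p(37)=21637, p(38)=26015, p(39)=31185.
Final step: p(40) = p(39) + p(38) - p(35) - p(33) + p(28) + p(25) - p(18) - p(14) + p(5) + p(0)
= 31185 + 26015 - 14883 - 10143 + 3718 + 1958 - 385 - 135 + 7 + 1
= 37338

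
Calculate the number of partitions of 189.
1527273599625

p(n) counts ways to write n as a sum of positive integers (order ignored).
Euler's pentagonal recurrence: p(k) = p(k-1) + p(k-2) - p(k-5) - p(k-7) + p(k-12) + p(k-15) - ... (offsets j(3j∓1)/2, signs ++--, p(0)=1, p(<0)=0).
DP table for k = 0..188: p(0)=1, p(1)=1, p(2)=2, p(3)=3, p(4)=5, p(5)=7, p(6)=11, p(7)=15, p(8)=22, p(9)=30, p(10)=42, p(11)=56, p(12)=77, p(13)=101, p(14)=135, p(15)=176, p(16)=231, p(17)=297, p(18)=385, p(19)=490, p(20)=627, p(21)=792, p(22)=1002, p(23)=1255, p(24)=1575, p(25)=1958, p(26)=2436, p(27)=3010, p(28)=3718, p(29)=4565, p(30)=5604, p(31)=6842, p(32)=8349, p(33)=10143, p(34)=12310, p(35)=14883, p(36)=17977, p(37)=21637, p(38)=26015, p(39)=31185, p(40)=37338, p(41)=44583, p(42)=53174, p(43)=63261, p(44)=75175, p(45)=89134, p(46)=105558, p(47)=124754, p(48)=147273, p(49)=173525, p(50)=204226, p(51)=239943, p(52)=281589, p(53)=329931, p(54)=386155, p(55)=451276, p(56)=526823, p(57)=614154, p(58)=715220, p(59)=831820, p(60)=966467, p(61)=1121505, p(62)=1300156, p(63)=1505499, p(64)=1741630, p(65)=2012558, p(66)=2323520, p(67)=2679689, p(68)=3087735, p(69)=3554345, p(70)=4087968, p(71)=4697205, p(72)=5392783, p(73)=6185689, p(74)=7089500, p(75)=8118264, p(76)=9289091, p(77)=10619863, p(78)=12132164, p(79)=13848650, p(80)=15796476, p(81)=18004327, p(82)=20506255, p(83)=23338469, p(84)=26543660, p(85)=30167357, p(86)=34262962, p(87)=38887673, p(88)=44108109, p(89)=49995925, p(90)=56634173, p(91)=64112359, p(92)=72533807, p(93)=82010177, p(94)=92669720, p(95)=104651419, p(96)=118114304, p(97)=133230930, p(98)=150198136, p(99)=169229875, p(100)=190569292, p(101)=214481126, p(102)=241265379, p(103)=271248950, p(104)=304801365, p(105)=342325709, p(106)=384276336, p(107)=431149389, p(108)=483502844, p(109)=541946240, p(110)=607163746, p(111)=679903203, p(112)=761002156, p(113)=851376628, p(114)=952050665, p(115)=1064144451, p(116)=1188908248, p(117)=1327710076, p(118)=1482074143, p(119)=1653668665, p(120)=1844349560, p(121)=2056148051, p(122)=2291320912, p(123)=2552338241, p(124)=2841940500, p(125)=3163127352, p(126)=3519222692, p(127)=3913864295, p(128)=4351078600, p(129)=4835271870, p(130)=5371315400, p(131)=5964539504, p(132)=6620830889, p(133)=7346629512, p(134)=8149040695, p(135)=9035836076, p(136)=10015581680, p(137)=11097645016, p(138)=12292341831, p(139)=13610949895, p(140)=15065878135, p(141)=16670689208, p(142)=18440293320, p(143)=20390982757, p(144)=22540654445, p(145)=24908858009, p(146)=27517052599, p(147)=30388671978, p(148)=33549419497, p(149)=37027355200, p(150)=40853235313, p(151)=45060624582, p(152)=49686288421, p(153)=54770336324, p(154)=60356673280, p(155)=66493182097, p(156)=73232243759, p(157)=80630964769, p(158)=88751778802, p(159)=97662728555, p(160)=107438159466, p(161)=118159068427, p(162)=129913904637, p(163)=142798995930, p(164)=156919475295, p(165)=172389800255, p(166)=189334822579, p(167)=207890420102, p(168)=228204732751, p(169)=250438925115, p(170)=274768617130, p(171)=301384802048, p(172)=330495499613, p(173)=362326859895, p(174)=397125074750, p(175)=435157697830, p(176)=476715857290, p(177)=522115831195, p(178)=571701605655, p(179)=625846753120, p(180)=684957390936, p(181)=749474411781, p(182)=819876908323, p(183)=896684817527, p(184)=980462880430, p(185)=1071823774337, p(186)=1171432692373, p(187)=1280011042268, p(188)=1398341745571.
Final step: p(189) = p(188) + p(187) - p(184) - p(182) + p(177) + p(174) - p(167) - p(163) + p(154) + p(149) - p(138) - p(132) + p(119) + p(112) - p(97) - p(89) + p(72) + p(63) - p(44) - p(34) + p(13) + p(2)
= 1398341745571 + 1280011042268 - 980462880430 - 819876908323 + 522115831195 + 397125074750 - 207890420102 - 142798995930 + 60356673280 + 37027355200 - 12292341831 - 6620830889 + 1653668665 + 761002156 - 133230930 - 49995925 + 5392783 + 1505499 - 75175 - 12310 + 101 + 2
= 1527273599625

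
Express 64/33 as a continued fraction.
[1; 1, 15, 2]

Euclidean algorithm steps:
64 = 1 × 33 + 31
33 = 1 × 31 + 2
31 = 15 × 2 + 1
2 = 2 × 1 + 0
Continued fraction: [1; 1, 15, 2]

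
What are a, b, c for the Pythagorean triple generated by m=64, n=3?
(4087, 384, 4105)

Euclid's formula: a = m² - n², b = 2mn, c = m² + n²
m = 64, n = 3
a = 64² - 3² = 4096 - 9 = 4087
b = 2 × 64 × 3 = 384
c = 64² + 3² = 4096 + 9 = 4105
Verification: 4087² + 384² = 16703569 + 147456 = 16851025 = 4105² ✓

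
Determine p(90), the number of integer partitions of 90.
56634173

p(n) counts ways to write n as a sum of positive integers (order ignored).
Euler's pentagonal recurrence: p(k) = p(k-1) + p(k-2) - p(k-5) - p(k-7) + p(k-12) + p(k-15) - ... (offsets j(3j∓1)/2, signs ++--, p(0)=1, p(<0)=0).
DP table for k = 0..89: p(0)=1, p(1)=1, p(2)=2, p(3)=3, p(4)=5, p(5)=7, p(6)=11, p(7)=15, p(8)=22, p(9)=30, p(10)=42, p(11)=56, p(12)=77, p(13)=101, p(14)=135, p(15)=176, p(16)=231, p(17)=297, p(18)=385, p(19)=490, p(20)=627, p(21)=792, p(22)=1002, p(23)=1255, p(24)=1575, p(25)=1958, p(26)=2436, p(27)=3010, p(28)=3718, p(29)=4565, p(30)=5604, p(31)=6842, p(32)=8349, p(33)=10143, p(34)=12310, p(35)=14883, p(36)=17977, p(37)=21637, p(38)=26015, p(39)=31185, p(40)=37338, p(41)=44583, p(42)=53174, p(43)=63261, p(44)=75175, p(45)=89134, p(46)=105558, p(47)=124754, p(48)=147273, p(49)=173525, p(50)=204226, p(51)=239943, p(52)=281589, p(53)=329931, p(54)=386155, p(55)=451276, p(56)=526823, p(57)=614154, p(58)=715220, p(59)=831820, p(60)=966467, p(61)=1121505, p(62)=1300156, p(63)=1505499, p(64)=1741630, p(65)=2012558, p(66)=2323520, p(67)=2679689, p(68)=3087735, p(69)=3554345, p(70)=4087968, p(71)=4697205, p(72)=5392783, p(73)=6185689, p(74)=7089500, p(75)=8118264, p(76)=9289091, p(77)=10619863, p(78)=12132164, p(79)=13848650, p(80)=15796476, p(81)=18004327, p(82)=20506255, p(83)=23338469, p(84)=26543660, p(85)=30167357, p(86)=34262962, p(87)=38887673, p(88)=44108109, p(89)=49995925.
Final step: p(90) = p(89) + p(88) - p(85) - p(83) + p(78) + p(75) - p(68) - p(64) + p(55) + p(50) - p(39) - p(33) + p(20) + p(13)
= 49995925 + 44108109 - 30167357 - 23338469 + 12132164 + 8118264 - 3087735 - 1741630 + 451276 + 204226 - 31185 - 10143 + 627 + 101
= 56634173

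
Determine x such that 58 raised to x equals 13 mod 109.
85

Baby-step giant-step with step n = ⌈√109⌉ = 11.
Baby steps 58^j mod 109 (j:value) for j=0..10: 0:1, 1:58, 2:94, 3:2, 4:7, 5:79, 6:4, 7:14, 8:49, 9:8, 10:28.
Giant-step multiplier: 58^(-11) ≡ 58^(108-11) = 58^97 ≡ 99 (mod 109).
Giant steps γ_i = 13·99^i mod 109: γ_0=13, γ_1=88, γ_2=101, γ_3=80, γ_4=72, γ_5=43, γ_6=6, γ_7=49 (in table at j=8).
x = i·n + j = 7·11 + 8 = 85.
Check: 58^85 ≡ 13 (mod 109).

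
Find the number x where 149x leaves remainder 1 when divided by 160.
29

gcd(149, 160) = 1, so the inverse exists.
Extended Euclidean algorithm on (160, 149):
160 = 1 × 149 + 11  ⟹  11 = (1)·160 + (-1)·149
149 = 13 × 11 + 6  ⟹  6 = (-13)·160 + (14)·149
11 = 1 × 6 + 5  ⟹  5 = (14)·160 + (-15)·149
6 = 1 × 5 + 1  ⟹  1 = (-27)·160 + (29)·149
So (29)·149 ≡ 1 (mod 160), i.e. 149^(-1) ≡ 29 (mod 160).
Check: 149 × 29 = 4321 ≡ 1 (mod 160)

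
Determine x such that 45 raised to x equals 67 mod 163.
133

Baby-step giant-step with step n = ⌈√163⌉ = 13.
Baby steps 45^j mod 163 (j:value) for j=0..12: 0:1, 1:45, 2:69, 3:8, 4:34, 5:63, 6:64, 7:109, 8:15, 9:23, 10:57, 11:120, 12:21.
Giant-step multiplier: 45^(-13) ≡ 45^(162-13) = 45^149 ≡ 79 (mod 163).
Giant steps γ_i = 67·79^i mod 163: γ_0=67, γ_1=77, γ_2=52, γ_3=33, γ_4=162, γ_5=84, γ_6=116, γ_7=36, γ_8=73, γ_9=62, γ_10=8 (in table at j=3).
x = i·n + j = 10·13 + 3 = 133.
Check: 45^133 ≡ 67 (mod 163).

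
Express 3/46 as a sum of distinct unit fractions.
1/16 + 1/368

Greedy algorithm:
3/46: ceiling(46/3) = 16, use 1/16
1/368: ceiling(368/1) = 368, use 1/368
Result: 3/46 = 1/16 + 1/368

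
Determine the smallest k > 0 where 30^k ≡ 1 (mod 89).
88

89 is prime, so ord(30) divides φ(89) = 88.
Divisors of 88: 1, 2, 4, 8, 11, 22, 44, 88.
Repeated squaring: 30^1 ≡ 30, 30^2 ≡ 10, 30^4 ≡ 11, 30^8 ≡ 32, 30^16 ≡ 45, 30^32 ≡ 67, 30^64 ≡ 39 (mod 89).
Test 30^d mod 89 for each divisor d in increasing order:
30^1 ≡ 30
30^2 ≡ 10
30^4 ≡ 11
30^8 ≡ 32
30^11 = 30^8·30^2·30^1 ≡ 77
30^22 = 30^16·30^4·30^2 ≡ 55
30^44 = 30^32·30^8·30^4 ≡ 88
30^88 = 30^64·30^16·30^8 ≡ 1  ← first divisor giving 1
The order is 88.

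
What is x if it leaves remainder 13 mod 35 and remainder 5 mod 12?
293

Using Chinese Remainder Theorem:
M = 35 × 12 = 420
M1 = 12, M2 = 35
y1 = 12^(-1) mod 35 = 3
y2 = 35^(-1) mod 12 = 11
x = (13×12×3 + 5×35×11) mod 420 = 293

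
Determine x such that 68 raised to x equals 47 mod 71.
69

Baby-step giant-step with step n = ⌈√71⌉ = 9.
Baby steps 68^j mod 71 (j:value) for j=0..8: 0:1, 1:68, 2:9, 3:44, 4:10, 5:41, 6:19, 7:14, 8:29.
Giant-step multiplier: 68^(-9) ≡ 68^(70-9) = 68^61 ≡ 31 (mod 71).
Giant steps γ_i = 47·31^i mod 71: γ_0=47, γ_1=37, γ_2=11, γ_3=57, γ_4=63, γ_5=36, γ_6=51, γ_7=19 (in table at j=6).
x = i·n + j = 7·9 + 6 = 69.
Check: 68^69 ≡ 47 (mod 71).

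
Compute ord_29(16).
7

29 is prime, so ord(16) divides φ(29) = 28.
Divisors of 28: 1, 2, 4, 7, 14, 28.
Repeated squaring: 16^1 ≡ 16, 16^2 ≡ 24, 16^4 ≡ 25, 16^8 ≡ 16, 16^16 ≡ 24 (mod 29).
Test 16^d mod 29 for each divisor d in increasing order:
16^1 ≡ 16
16^2 ≡ 24
16^4 ≡ 25
16^7 = 16^4·16^2·16^1 ≡ 1  ← first divisor giving 1
The order is 7.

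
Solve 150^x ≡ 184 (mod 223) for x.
185

Baby-step giant-step with step n = ⌈√223⌉ = 15.
Baby steps 150^j mod 223 (j:value) for j=0..14: 0:1, 1:150, 2:200, 3:118, 4:83, 5:185, 6:98, 7:205, 8:199, 9:191, 10:106, 11:67, 12:15, 13:20, 14:101.
Giant-step multiplier: 150^(-15) ≡ 150^(222-15) = 150^207 ≡ 207 (mod 223).
Giant steps γ_i = 184·207^i mod 223: γ_0=184, γ_1=178, γ_2=51, γ_3=76, γ_4=122, γ_5=55, γ_6=12, γ_7=31, γ_8=173, γ_9=131, γ_10=134, γ_11=86, γ_12=185 (in table at j=5).
x = i·n + j = 12·15 + 5 = 185.
Check: 150^185 ≡ 184 (mod 223).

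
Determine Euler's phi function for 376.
184

376 = 2^3 × 47
φ(n) = n × ∏(1 - 1/p) for each prime p dividing n
φ(376) = 376 × (1 - 1/2) × (1 - 1/47) = 184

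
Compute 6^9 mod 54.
0

Repeated squaring. Binary of 9 = 1001.
6^1 ≡ 6 (mod 54); 6^2 ≡ 36 (mod 54); 6^4 ≡ 0 (mod 54); 6^8 ≡ 0 (mod 54)
6^9 = 6^1 × 6^8 ≡ 0 (mod 54)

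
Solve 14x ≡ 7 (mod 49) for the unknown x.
x ≡ 4 (mod 7)

gcd(14, 49) = 7, which divides 7, so solutions exist.
Divide through by 7: 2x ≡ 1 (mod 7).
Find 2^(-1) mod 7 by the extended Euclidean algorithm:
7 = 3 × 2 + 1  ⟹  1 = (1)·7 + (-3)·2
So (-3)·2 ≡ 1 (mod 7), i.e. 2^(-1) ≡ -3 ≡ 4 (mod 7).
x ≡ 4 × 1 = 4 ≡ 4 (mod 7).
Check: 14 × 4 = 56 ≡ 7 (mod 49).
x ≡ 4 (mod 7), giving 7 solutions mod 49.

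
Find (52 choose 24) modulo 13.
0

Using Lucas' theorem:
Write n=52 and k=24 in base 13:
n in base 13: [4, 0]
k in base 13: [1, 11]
C(52,24) mod 13 = ∏ C(n_i, k_i) mod 13
Digit binomials (mod 13): C(4,1) = 4; C(0,11) = 0 (k_i > n_i)
Product: 4 × 0 = 0 ≡ 0 (mod 13)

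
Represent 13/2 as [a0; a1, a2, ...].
[6; 2]

Euclidean algorithm steps:
13 = 6 × 2 + 1
2 = 2 × 1 + 0
Continued fraction: [6; 2]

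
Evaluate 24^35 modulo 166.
2

Repeated squaring. Binary of 35 = 100011.
24^1 ≡ 24 (mod 166); 24^2 ≡ 78 (mod 166); 24^4 ≡ 108 (mod 166); 24^8 ≡ 44 (mod 166); 24^16 ≡ 110 (mod 166); 24^32 ≡ 148 (mod 166)
24^35 = 24^1 × 24^2 × 24^32 ≡ 2 (mod 166)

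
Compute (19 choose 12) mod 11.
8

Using Lucas' theorem:
Write n=19 and k=12 in base 11:
n in base 11: [1, 8]
k in base 11: [1, 1]
C(19,12) mod 11 = ∏ C(n_i, k_i) mod 11
Digit binomials (mod 11): C(1,1) = 1; C(8,1) = 8
Product: 1 × 8 = 8 ≡ 8 (mod 11)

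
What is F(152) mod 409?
6

Matrix identity: Q^n = [[F_(n+1), F_n], [F_n, F_(n-1)]] with Q = [[1,1],[1,0]].
n = 152 = 10011000₂. Square-and-multiply, entries mod 409:
Q^1 = [[1,1],[1,0]]
Q^2 = (Q^1)² = [[2,1],[1,1]]
Q^4 = (Q^2)² = [[5,3],[3,2]]
Q^9 = (Q^4)²·Q = [[55,34],[34,21]]
Q^19 = (Q^9)²·Q = [[221,91],[91,130]]
Q^38 = (Q^19)² = [[271,39],[39,232]]
Q^76 = (Q^38)² = [[115,394],[394,130]]
Q^152 = (Q^76)² = [[362,6],[6,356]]
F_152 mod 409 = Q^152[0][1] = 6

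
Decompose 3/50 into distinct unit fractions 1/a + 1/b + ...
1/17 + 1/850

Greedy algorithm:
3/50: ceiling(50/3) = 17, use 1/17
1/850: ceiling(850/1) = 850, use 1/850
Result: 3/50 = 1/17 + 1/850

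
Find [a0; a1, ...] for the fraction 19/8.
[2; 2, 1, 2]

Euclidean algorithm steps:
19 = 2 × 8 + 3
8 = 2 × 3 + 2
3 = 1 × 2 + 1
2 = 2 × 1 + 0
Continued fraction: [2; 2, 1, 2]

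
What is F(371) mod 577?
402

Matrix identity: Q^n = [[F_(n+1), F_n], [F_n, F_(n-1)]] with Q = [[1,1],[1,0]].
n = 371 = 101110011₂. Square-and-multiply, entries mod 577:
Q^1 = [[1,1],[1,0]]
Q^2 = (Q^1)² = [[2,1],[1,1]]
Q^5 = (Q^2)²·Q = [[8,5],[5,3]]
Q^11 = (Q^5)²·Q = [[144,89],[89,55]]
Q^23 = (Q^11)²·Q = [[208,384],[384,401]]
Q^46 = (Q^23)² = [[310,171],[171,139]]
Q^92 = (Q^46)² = [[132,38],[38,94]]
Q^185 = (Q^92)²·Q = [[337,404],[404,510]]
Q^371 = (Q^185)²·Q = [[429,402],[402,27]]
F_371 mod 577 = Q^371[0][1] = 402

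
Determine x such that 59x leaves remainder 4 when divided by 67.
x ≡ 33 (mod 67)

gcd(59, 67) = 1, which divides 4, so solutions exist.
Find 59^(-1) mod 67 by the extended Euclidean algorithm:
67 = 1 × 59 + 8  ⟹  8 = (1)·67 + (-1)·59
59 = 7 × 8 + 3  ⟹  3 = (-7)·67 + (8)·59
8 = 2 × 3 + 2  ⟹  2 = (15)·67 + (-17)·59
3 = 1 × 2 + 1  ⟹  1 = (-22)·67 + (25)·59
So (25)·59 ≡ 1 (mod 67), i.e. 59^(-1) ≡ 25 (mod 67).
x ≡ 25 × 4 = 100 ≡ 33 (mod 67).
Check: 59 × 33 = 1947 ≡ 4 (mod 67).
Unique solution: x ≡ 33 (mod 67)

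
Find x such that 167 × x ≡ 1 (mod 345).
188

gcd(167, 345) = 1, so the inverse exists.
Extended Euclidean algorithm on (345, 167):
345 = 2 × 167 + 11  ⟹  11 = (1)·345 + (-2)·167
167 = 15 × 11 + 2  ⟹  2 = (-15)·345 + (31)·167
11 = 5 × 2 + 1  ⟹  1 = (76)·345 + (-157)·167
So (-157)·167 ≡ 1 (mod 345), i.e. 167^(-1) ≡ -157 ≡ 188 (mod 345).
Check: 167 × 188 = 31396 ≡ 1 (mod 345)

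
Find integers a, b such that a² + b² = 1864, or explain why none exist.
10² + 42² (a=10, b=42)

Factorization: 1864 = 2^3 × 233
By Fermat: n is sum of two squares iff every prime p ≡ 3 (mod 4) appears to even power.
All primes ≡ 3 (mod 4) appear to even power.
Search a = 0, 1, 2, … for 1864 - a² a perfect square: first hit at a = 10: 1864 - 100 = 1764 = 42².
1864 = 10² + 42² = 100 + 1764 ✓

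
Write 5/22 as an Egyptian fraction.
1/5 + 1/37 + 1/4070

Greedy algorithm:
5/22: ceiling(22/5) = 5, use 1/5
3/110: ceiling(110/3) = 37, use 1/37
1/4070: ceiling(4070/1) = 4070, use 1/4070
Result: 5/22 = 1/5 + 1/37 + 1/4070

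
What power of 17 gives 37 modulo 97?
83

Baby-step giant-step with step n = ⌈√97⌉ = 10.
Baby steps 17^j mod 97 (j:value) for j=0..9: 0:1, 1:17, 2:95, 3:63, 4:4, 5:68, 6:89, 7:58, 8:16, 9:78.
Giant-step multiplier: 17^(-10) ≡ 17^(96-10) = 17^86 ≡ 3 (mod 97).
Giant steps γ_i = 37·3^i mod 97: γ_0=37, γ_1=14, γ_2=42, γ_3=29, γ_4=87, γ_5=67, γ_6=7, γ_7=21, γ_8=63 (in table at j=3).
x = i·n + j = 8·10 + 3 = 83.
Check: 17^83 ≡ 37 (mod 97).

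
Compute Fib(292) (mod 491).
130

Matrix identity: Q^n = [[F_(n+1), F_n], [F_n, F_(n-1)]] with Q = [[1,1],[1,0]].
n = 292 = 100100100₂. Square-and-multiply, entries mod 491:
Q^1 = [[1,1],[1,0]]
Q^2 = (Q^1)² = [[2,1],[1,1]]
Q^4 = (Q^2)² = [[5,3],[3,2]]
Q^9 = (Q^4)²·Q = [[55,34],[34,21]]
Q^18 = (Q^9)² = [[253,129],[129,124]]
Q^36 = (Q^18)² = [[126,24],[24,102]]
Q^73 = (Q^36)²·Q = [[320,249],[249,71]]
Q^146 = (Q^73)² = [[407,141],[141,266]]
Q^292 = (Q^146)² = [[423,130],[130,293]]
F_292 mod 491 = Q^292[0][1] = 130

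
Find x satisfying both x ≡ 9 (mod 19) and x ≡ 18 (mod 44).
370

Using Chinese Remainder Theorem:
M = 19 × 44 = 836
M1 = 44, M2 = 19
y1 = 44^(-1) mod 19 = 16
y2 = 19^(-1) mod 44 = 7
x = (9×44×16 + 18×19×7) mod 836 = 370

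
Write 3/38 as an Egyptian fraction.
1/13 + 1/494

Greedy algorithm:
3/38: ceiling(38/3) = 13, use 1/13
1/494: ceiling(494/1) = 494, use 1/494
Result: 3/38 = 1/13 + 1/494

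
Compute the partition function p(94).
92669720

p(n) counts ways to write n as a sum of positive integers (order ignored).
Euler's pentagonal recurrence: p(k) = p(k-1) + p(k-2) - p(k-5) - p(k-7) + p(k-12) + p(k-15) - ... (offsets j(3j∓1)/2, signs ++--, p(0)=1, p(<0)=0).
DP table for k = 0..93: p(0)=1, p(1)=1, p(2)=2, p(3)=3, p(4)=5, p(5)=7, p(6)=11, p(7)=15, p(8)=22, p(9)=30, p(10)=42, p(11)=56, p(12)=77, p(13)=101, p(14)=135, p(15)=176, p(16)=231, p(17)=297, p(18)=385, p(19)=490, p(20)=627, p(21)=792, p(22)=1002, p(23)=1255, p(24)=1575, p(25)=1958, p(26)=2436, p(27)=3010, p(28)=3718, p(29)=4565, p(30)=5604, p(31)=6842, p(32)=8349, p(33)=10143, p(34)=12310, p(35)=14883, p(36)=17977, p(37)=21637, p(38)=26015, p(39)=31185, p(40)=37338, p(41)=44583, p(42)=53174, p(43)=63261, p(44)=75175, p(45)=89134, p(46)=105558, p(47)=124754, p(48)=147273, p(49)=173525, p(50)=204226, p(51)=239943, p(52)=281589, p(53)=329931, p(54)=386155, p(55)=451276, p(56)=526823, p(57)=614154, p(58)=715220, p(59)=831820, p(60)=966467, p(61)=1121505, p(62)=1300156, p(63)=1505499, p(64)=1741630, p(65)=2012558, p(66)=2323520, p(67)=2679689, p(68)=3087735, p(69)=3554345, p(70)=4087968, p(71)=4697205, p(72)=5392783, p(73)=6185689, p(74)=7089500, p(75)=8118264, p(76)=9289091, p(77)=10619863, p(78)=12132164, p(79)=13848650, p(80)=15796476, p(81)=18004327, p(82)=20506255, p(83)=23338469, p(84)=26543660, p(85)=30167357, p(86)=34262962, p(87)=38887673, p(88)=44108109, p(89)=49995925, p(90)=56634173, p(91)=64112359, p(92)=72533807, p(93)=82010177.
Final step: p(94) = p(93) + p(92) - p(89) - p(87) + p(82) + p(79) - p(72) - p(68) + p(59) + p(54) - p(43) - p(37) + p(24) + p(17) - p(2)
= 82010177 + 72533807 - 49995925 - 38887673 + 20506255 + 13848650 - 5392783 - 3087735 + 831820 + 386155 - 63261 - 21637 + 1575 + 297 - 2
= 92669720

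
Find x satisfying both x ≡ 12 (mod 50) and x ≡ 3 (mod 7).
262

Using Chinese Remainder Theorem:
M = 50 × 7 = 350
M1 = 7, M2 = 50
y1 = 7^(-1) mod 50 = 43
y2 = 50^(-1) mod 7 = 1
x = (12×7×43 + 3×50×1) mod 350 = 262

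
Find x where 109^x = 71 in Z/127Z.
116

Baby-step giant-step with step n = ⌈√127⌉ = 12.
Baby steps 109^j mod 127 (j:value) for j=0..11: 0:1, 1:109, 2:70, 3:10, 4:74, 5:65, 6:100, 7:105, 8:15, 9:111, 10:34, 11:23.
Giant-step multiplier: 109^(-12) ≡ 109^(126-12) = 109^114 ≡ 50 (mod 127).
Giant steps γ_i = 71·50^i mod 127: γ_0=71, γ_1=121, γ_2=81, γ_3=113, γ_4=62, γ_5=52, γ_6=60, γ_7=79, γ_8=13, γ_9=15 (in table at j=8).
x = i·n + j = 9·12 + 8 = 116.
Check: 109^116 ≡ 71 (mod 127).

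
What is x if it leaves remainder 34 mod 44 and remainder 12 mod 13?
298

Using Chinese Remainder Theorem:
M = 44 × 13 = 572
M1 = 13, M2 = 44
y1 = 13^(-1) mod 44 = 17
y2 = 44^(-1) mod 13 = 8
x = (34×13×17 + 12×44×8) mod 572 = 298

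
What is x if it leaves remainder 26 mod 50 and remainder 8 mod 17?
76

Using Chinese Remainder Theorem:
M = 50 × 17 = 850
M1 = 17, M2 = 50
y1 = 17^(-1) mod 50 = 3
y2 = 50^(-1) mod 17 = 16
x = (26×17×3 + 8×50×16) mod 850 = 76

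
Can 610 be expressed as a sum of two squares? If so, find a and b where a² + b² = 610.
9² + 23² (a=9, b=23)

Factorization: 610 = 2 × 5 × 61
By Fermat: n is sum of two squares iff every prime p ≡ 3 (mod 4) appears to even power.
All primes ≡ 3 (mod 4) appear to even power.
Search a = 0, 1, 2, … for 610 - a² a perfect square: first hit at a = 9: 610 - 81 = 529 = 23².
610 = 9² + 23² = 81 + 529 ✓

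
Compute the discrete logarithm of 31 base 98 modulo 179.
50

Baby-step giant-step with step n = ⌈√179⌉ = 14.
Baby steps 98^j mod 179 (j:value) for j=0..13: 0:1, 1:98, 2:117, 3:10, 4:85, 5:96, 6:100, 7:134, 8:65, 9:105, 10:87, 11:113, 12:155, 13:154.
Giant-step multiplier: 98^(-14) ≡ 98^(178-14) = 98^164 ≡ 16 (mod 179).
Giant steps γ_i = 31·16^i mod 179: γ_0=31, γ_1=138, γ_2=60, γ_3=65 (in table at j=8).
x = i·n + j = 3·14 + 8 = 50.
Check: 98^50 ≡ 31 (mod 179).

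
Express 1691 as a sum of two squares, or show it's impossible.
Not possible

Factorization: 1691 = 19 × 89
By Fermat: n is sum of two squares iff every prime p ≡ 3 (mod 4) appears to even power.
Prime(s) ≡ 3 (mod 4) with odd exponent: [(19, 1)]
Therefore 1691 cannot be expressed as a² + b².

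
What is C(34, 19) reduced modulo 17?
0

Using Lucas' theorem:
Write n=34 and k=19 in base 17:
n in base 17: [2, 0]
k in base 17: [1, 2]
C(34,19) mod 17 = ∏ C(n_i, k_i) mod 17
Digit binomials (mod 17): C(2,1) = 2; C(0,2) = 0 (k_i > n_i)
Product: 2 × 0 = 0 ≡ 0 (mod 17)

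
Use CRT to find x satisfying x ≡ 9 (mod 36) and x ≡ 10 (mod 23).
585

Using Chinese Remainder Theorem:
M = 36 × 23 = 828
M1 = 23, M2 = 36
y1 = 23^(-1) mod 36 = 11
y2 = 36^(-1) mod 23 = 16
x = (9×23×11 + 10×36×16) mod 828 = 585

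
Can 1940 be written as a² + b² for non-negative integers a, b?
2² + 44² (a=2, b=44)

Factorization: 1940 = 2^2 × 5 × 97
By Fermat: n is sum of two squares iff every prime p ≡ 3 (mod 4) appears to even power.
All primes ≡ 3 (mod 4) appear to even power.
Search a = 0, 1, 2, … for 1940 - a² a perfect square: first hit at a = 2: 1940 - 4 = 1936 = 44².
1940 = 2² + 44² = 4 + 1936 ✓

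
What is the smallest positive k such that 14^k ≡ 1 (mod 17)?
16

17 is prime, so ord(14) divides φ(17) = 16.
Divisors of 16: 1, 2, 4, 8, 16.
Repeated squaring: 14^1 ≡ 14, 14^2 ≡ 9, 14^4 ≡ 13, 14^8 ≡ 16, 14^16 ≡ 1 (mod 17).
Test 14^d mod 17 for each divisor d in increasing order:
14^1 ≡ 14
14^2 ≡ 9
14^4 ≡ 13
14^8 ≡ 16
14^16 ≡ 1  ← first divisor giving 1
The order is 16.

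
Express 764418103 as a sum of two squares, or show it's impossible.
Not possible

Factorization: 764418103 = 97 × 199^3
By Fermat: n is sum of two squares iff every prime p ≡ 3 (mod 4) appears to even power.
Prime(s) ≡ 3 (mod 4) with odd exponent: [(199, 3)]
Therefore 764418103 cannot be expressed as a² + b².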